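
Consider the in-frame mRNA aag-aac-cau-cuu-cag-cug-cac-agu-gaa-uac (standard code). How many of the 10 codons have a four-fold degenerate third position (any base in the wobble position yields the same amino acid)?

Codon 1 AAG (Lys): third position 2-fold.
Codon 2 AAC (Asn): third position 2-fold.
Codon 3 CAU (His): third position 2-fold.
Codon 4 CUU (Leu): third position 4-fold.
Codon 5 CAG (Gln): third position 2-fold.
Codon 6 CUG (Leu): third position 4-fold.
Codon 7 CAC (His): third position 2-fold.
Codon 8 AGU (Ser): third position 2-fold.
Codon 9 GAA (Glu): third position 2-fold.
Codon 10 UAC (Tyr): third position 2-fold.
Four-fold degenerate third positions: 2.

2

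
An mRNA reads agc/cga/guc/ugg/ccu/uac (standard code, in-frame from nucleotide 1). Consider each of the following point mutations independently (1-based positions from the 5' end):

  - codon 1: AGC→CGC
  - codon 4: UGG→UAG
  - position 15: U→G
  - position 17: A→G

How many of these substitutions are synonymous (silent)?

1

Codon 1: AGC (Ser) → CGC (Arg) — missense.
Codon 4: UGG (Trp) → UAG (Stop) — nonsense.
Codon 5: CCU (Pro) → CCG (Pro) — synonymous.
Codon 6: UAC (Tyr) → UGC (Cys) — missense.
Synonymous: 1 of 4.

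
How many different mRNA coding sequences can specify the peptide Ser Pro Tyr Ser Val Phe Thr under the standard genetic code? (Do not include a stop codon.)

9216

Ser: 6 codons.
Pro: 4 codons.
Tyr: 2 codons.
Ser: 6 codons.
Val: 4 codons.
Phe: 2 codons.
Thr: 4 codons.
6 × 4 × 2 × 6 × 4 × 2 × 4 = 9216.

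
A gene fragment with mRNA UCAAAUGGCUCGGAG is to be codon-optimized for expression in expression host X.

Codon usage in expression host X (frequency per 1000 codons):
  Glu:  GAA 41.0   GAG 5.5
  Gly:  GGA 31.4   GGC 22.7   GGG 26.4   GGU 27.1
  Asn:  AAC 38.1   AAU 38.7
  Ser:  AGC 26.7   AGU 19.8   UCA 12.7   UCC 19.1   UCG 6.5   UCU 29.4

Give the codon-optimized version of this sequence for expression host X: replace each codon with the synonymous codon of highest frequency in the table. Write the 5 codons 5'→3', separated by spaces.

UCU AAU GGA UCU GAA

Codon 1 (Ser): best is UCU at 29.4.
Codon 2 (Asn): best is AAU at 38.7.
Codon 3 (Gly): best is GGA at 31.4.
Codon 4 (Ser): best is UCU at 29.4.
Codon 5 (Glu): best is GAA at 41.0.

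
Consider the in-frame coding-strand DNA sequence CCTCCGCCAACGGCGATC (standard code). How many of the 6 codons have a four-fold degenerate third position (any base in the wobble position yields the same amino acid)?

5

Codon 1 CCT (Pro): third position 4-fold.
Codon 2 CCG (Pro): third position 4-fold.
Codon 3 CCA (Pro): third position 4-fold.
Codon 4 ACG (Thr): third position 4-fold.
Codon 5 GCG (Ala): third position 4-fold.
Codon 6 ATC (Ile): third position 3-fold.
Four-fold degenerate third positions: 5.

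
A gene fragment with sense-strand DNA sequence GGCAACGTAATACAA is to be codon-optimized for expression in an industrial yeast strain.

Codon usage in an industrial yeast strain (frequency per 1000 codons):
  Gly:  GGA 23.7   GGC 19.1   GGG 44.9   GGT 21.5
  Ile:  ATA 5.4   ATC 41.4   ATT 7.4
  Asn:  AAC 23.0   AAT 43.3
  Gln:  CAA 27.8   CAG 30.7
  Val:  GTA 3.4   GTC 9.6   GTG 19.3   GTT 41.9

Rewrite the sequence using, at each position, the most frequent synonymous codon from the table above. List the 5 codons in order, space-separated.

Codon 1 (Gly): best is GGG at 44.9.
Codon 2 (Asn): best is AAT at 43.3.
Codon 3 (Val): best is GTT at 41.9.
Codon 4 (Ile): best is ATC at 41.4.
Codon 5 (Gln): best is CAG at 30.7.

GGG AAT GTT ATC CAG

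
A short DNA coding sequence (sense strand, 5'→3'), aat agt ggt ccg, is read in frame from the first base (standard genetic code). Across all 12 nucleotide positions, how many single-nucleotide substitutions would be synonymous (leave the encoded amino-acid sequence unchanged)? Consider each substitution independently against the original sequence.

8

Codon 1 (AAT, Asn): 1 synonymous substitution.
Codon 2 (AGT, Ser): 1 synonymous substitution.
Codon 3 (GGT, Gly): 3 synonymous substitutions.
Codon 4 (CCG, Pro): 3 synonymous substitutions.
Total: 1 + 1 + 3 + 3 = 8.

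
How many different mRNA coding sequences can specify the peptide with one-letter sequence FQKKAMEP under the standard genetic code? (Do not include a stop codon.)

Phe: 2 codons.
Gln: 2 codons.
Lys: 2 codons.
Lys: 2 codons.
Ala: 4 codons.
Met: 1 codon.
Glu: 2 codons.
Pro: 4 codons.
2 × 2 × 2 × 2 × 4 × 1 × 2 × 4 = 512.

512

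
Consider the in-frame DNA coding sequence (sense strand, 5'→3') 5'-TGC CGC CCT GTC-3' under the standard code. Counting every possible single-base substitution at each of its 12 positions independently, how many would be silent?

10

Codon 1 (TGC, Cys): 1 synonymous substitution.
Codon 2 (CGC, Arg): 3 synonymous substitutions.
Codon 3 (CCT, Pro): 3 synonymous substitutions.
Codon 4 (GTC, Val): 3 synonymous substitutions.
Total: 1 + 3 + 3 + 3 = 10.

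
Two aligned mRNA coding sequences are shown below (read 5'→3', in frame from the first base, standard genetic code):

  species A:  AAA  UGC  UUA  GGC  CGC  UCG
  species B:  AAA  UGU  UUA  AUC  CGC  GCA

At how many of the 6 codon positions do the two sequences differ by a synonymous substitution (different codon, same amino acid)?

Codon 1: AAA Lys / AAA Lys — identical.
Codon 2: UGC Cys / UGU Cys — synonymous.
Codon 3: UUA Leu / UUA Leu — identical.
Codon 4: GGC Gly / AUC Ile — nonsynonymous.
Codon 5: CGC Arg / CGC Arg — identical.
Codon 6: UCG Ser / GCA Ala — nonsynonymous.
Synonymous differences: 1.

1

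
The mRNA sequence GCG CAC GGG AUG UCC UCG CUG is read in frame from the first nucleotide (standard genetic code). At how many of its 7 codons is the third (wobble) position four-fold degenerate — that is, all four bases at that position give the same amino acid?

Codon 1 GCG (Ala): third position 4-fold.
Codon 2 CAC (His): third position 2-fold.
Codon 3 GGG (Gly): third position 4-fold.
Codon 4 AUG (Met): third position 1-fold.
Codon 5 UCC (Ser): third position 4-fold.
Codon 6 UCG (Ser): third position 4-fold.
Codon 7 CUG (Leu): third position 4-fold.
Four-fold degenerate third positions: 5.

5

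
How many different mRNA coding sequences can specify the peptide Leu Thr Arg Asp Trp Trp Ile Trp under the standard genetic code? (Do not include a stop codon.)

864

Leu: 6 codons.
Thr: 4 codons.
Arg: 6 codons.
Asp: 2 codons.
Trp: 1 codon.
Trp: 1 codon.
Ile: 3 codons.
Trp: 1 codon.
6 × 4 × 6 × 2 × 1 × 1 × 3 × 1 = 864.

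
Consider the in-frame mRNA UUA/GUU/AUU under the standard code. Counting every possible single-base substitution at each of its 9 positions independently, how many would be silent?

Codon 1 (UUA, Leu): 2 synonymous substitutions.
Codon 2 (GUU, Val): 3 synonymous substitutions.
Codon 3 (AUU, Ile): 2 synonymous substitutions.
Total: 2 + 3 + 2 = 7.

7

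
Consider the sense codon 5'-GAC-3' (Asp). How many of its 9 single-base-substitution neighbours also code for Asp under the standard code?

Position 1: none → 0 synonymous.
Position 2: none → 0 synonymous.
Position 3: GAU → 1 synonymous.
Total: 0 + 0 + 1 = 1.

1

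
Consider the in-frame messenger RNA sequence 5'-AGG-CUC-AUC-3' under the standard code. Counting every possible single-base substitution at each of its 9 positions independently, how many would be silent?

Codon 1 (AGG, Arg): 2 synonymous substitutions.
Codon 2 (CUC, Leu): 3 synonymous substitutions.
Codon 3 (AUC, Ile): 2 synonymous substitutions.
Total: 2 + 3 + 2 = 7.

7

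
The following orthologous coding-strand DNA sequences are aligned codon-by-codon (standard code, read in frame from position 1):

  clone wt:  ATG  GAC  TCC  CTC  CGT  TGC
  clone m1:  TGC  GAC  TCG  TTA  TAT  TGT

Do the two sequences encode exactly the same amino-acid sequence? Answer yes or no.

no

Codon 1: ATG Met / TGC Cys — nonsynonymous.
Codon 2: GAC Asp / GAC Asp — identical.
Codon 3: TCC Ser / TCG Ser — synonymous.
Codon 4: CTC Leu / TTA Leu — synonymous.
Codon 5: CGT Arg / TAT Tyr — nonsynonymous.
Codon 6: TGC Cys / TGT Cys — synonymous.
Nonsynonymous differences: 2 → different protein.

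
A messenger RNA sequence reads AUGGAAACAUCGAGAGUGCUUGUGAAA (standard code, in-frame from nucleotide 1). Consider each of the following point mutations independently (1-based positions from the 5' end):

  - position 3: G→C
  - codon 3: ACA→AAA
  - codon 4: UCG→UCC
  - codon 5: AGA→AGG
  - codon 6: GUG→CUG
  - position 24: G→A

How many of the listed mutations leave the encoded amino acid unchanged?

Codon 1: AUG (Met) → AUC (Ile) — missense.
Codon 3: ACA (Thr) → AAA (Lys) — missense.
Codon 4: UCG (Ser) → UCC (Ser) — synonymous.
Codon 5: AGA (Arg) → AGG (Arg) — synonymous.
Codon 6: GUG (Val) → CUG (Leu) — missense.
Codon 8: GUG (Val) → GUA (Val) — synonymous.
Synonymous: 3 of 6.

3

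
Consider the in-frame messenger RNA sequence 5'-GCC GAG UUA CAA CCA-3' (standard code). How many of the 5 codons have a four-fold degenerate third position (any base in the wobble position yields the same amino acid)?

Codon 1 GCC (Ala): third position 4-fold.
Codon 2 GAG (Glu): third position 2-fold.
Codon 3 UUA (Leu): third position 2-fold.
Codon 4 CAA (Gln): third position 2-fold.
Codon 5 CCA (Pro): third position 4-fold.
Four-fold degenerate third positions: 2.

2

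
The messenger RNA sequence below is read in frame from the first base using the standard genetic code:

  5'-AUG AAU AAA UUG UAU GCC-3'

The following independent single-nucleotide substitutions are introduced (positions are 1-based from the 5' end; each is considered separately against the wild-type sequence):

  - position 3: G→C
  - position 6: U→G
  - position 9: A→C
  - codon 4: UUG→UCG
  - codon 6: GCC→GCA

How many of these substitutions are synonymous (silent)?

1

Codon 1: AUG (Met) → AUC (Ile) — missense.
Codon 2: AAU (Asn) → AAG (Lys) — missense.
Codon 3: AAA (Lys) → AAC (Asn) — missense.
Codon 4: UUG (Leu) → UCG (Ser) — missense.
Codon 6: GCC (Ala) → GCA (Ala) — synonymous.
Synonymous: 1 of 5.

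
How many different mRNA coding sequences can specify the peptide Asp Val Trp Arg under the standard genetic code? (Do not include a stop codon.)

48

Asp: 2 codons.
Val: 4 codons.
Trp: 1 codon.
Arg: 6 codons.
2 × 4 × 1 × 6 = 48.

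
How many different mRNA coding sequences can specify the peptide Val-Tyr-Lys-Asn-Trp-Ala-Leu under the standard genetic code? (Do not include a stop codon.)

768

Val: 4 codons.
Tyr: 2 codons.
Lys: 2 codons.
Asn: 2 codons.
Trp: 1 codon.
Ala: 4 codons.
Leu: 6 codons.
4 × 2 × 2 × 2 × 1 × 4 × 6 = 768.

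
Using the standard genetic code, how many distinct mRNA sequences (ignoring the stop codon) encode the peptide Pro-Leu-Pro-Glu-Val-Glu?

Pro: 4 codons.
Leu: 6 codons.
Pro: 4 codons.
Glu: 2 codons.
Val: 4 codons.
Glu: 2 codons.
4 × 6 × 4 × 2 × 4 × 2 = 1536.

1536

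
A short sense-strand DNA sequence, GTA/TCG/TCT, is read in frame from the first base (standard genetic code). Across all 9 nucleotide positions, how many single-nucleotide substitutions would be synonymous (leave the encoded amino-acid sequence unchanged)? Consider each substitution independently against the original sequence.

9

Codon 1 (GTA, Val): 3 synonymous substitutions.
Codon 2 (TCG, Ser): 3 synonymous substitutions.
Codon 3 (TCT, Ser): 3 synonymous substitutions.
Total: 3 + 3 + 3 = 9.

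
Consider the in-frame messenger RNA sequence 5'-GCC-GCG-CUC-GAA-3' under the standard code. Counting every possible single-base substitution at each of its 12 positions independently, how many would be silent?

10

Codon 1 (GCC, Ala): 3 synonymous substitutions.
Codon 2 (GCG, Ala): 3 synonymous substitutions.
Codon 3 (CUC, Leu): 3 synonymous substitutions.
Codon 4 (GAA, Glu): 1 synonymous substitution.
Total: 3 + 3 + 3 + 1 = 10.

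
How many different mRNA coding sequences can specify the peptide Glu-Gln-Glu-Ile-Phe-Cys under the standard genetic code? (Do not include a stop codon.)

96

Glu: 2 codons.
Gln: 2 codons.
Glu: 2 codons.
Ile: 3 codons.
Phe: 2 codons.
Cys: 2 codons.
2 × 2 × 2 × 3 × 2 × 2 = 96.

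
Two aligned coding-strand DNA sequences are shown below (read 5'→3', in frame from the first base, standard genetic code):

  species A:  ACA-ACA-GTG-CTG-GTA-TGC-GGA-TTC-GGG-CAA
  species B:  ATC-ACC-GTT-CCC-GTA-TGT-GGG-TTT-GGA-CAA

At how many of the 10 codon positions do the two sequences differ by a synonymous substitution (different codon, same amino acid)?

6

Codon 1: ACA Thr / ATC Ile — nonsynonymous.
Codon 2: ACA Thr / ACC Thr — synonymous.
Codon 3: GTG Val / GTT Val — synonymous.
Codon 4: CTG Leu / CCC Pro — nonsynonymous.
Codon 5: GTA Val / GTA Val — identical.
Codon 6: TGC Cys / TGT Cys — synonymous.
Codon 7: GGA Gly / GGG Gly — synonymous.
Codon 8: TTC Phe / TTT Phe — synonymous.
Codon 9: GGG Gly / GGA Gly — synonymous.
Codon 10: CAA Gln / CAA Gln — identical.
Synonymous differences: 6.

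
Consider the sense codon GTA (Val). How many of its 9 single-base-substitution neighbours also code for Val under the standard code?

3

Position 1: none → 0 synonymous.
Position 2: none → 0 synonymous.
Position 3: GTT, GTC, GTG → 3 synonymous.
Total: 0 + 0 + 3 = 3.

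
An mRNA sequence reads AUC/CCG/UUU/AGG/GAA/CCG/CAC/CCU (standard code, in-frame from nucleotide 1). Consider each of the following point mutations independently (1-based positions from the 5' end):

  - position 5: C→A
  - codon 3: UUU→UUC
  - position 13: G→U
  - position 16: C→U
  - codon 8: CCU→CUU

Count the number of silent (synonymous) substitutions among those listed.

Codon 2: CCG (Pro) → CAG (Gln) — missense.
Codon 3: UUU (Phe) → UUC (Phe) — synonymous.
Codon 5: GAA (Glu) → UAA (Stop) — nonsense.
Codon 6: CCG (Pro) → UCG (Ser) — missense.
Codon 8: CCU (Pro) → CUU (Leu) — missense.
Synonymous: 1 of 5.

1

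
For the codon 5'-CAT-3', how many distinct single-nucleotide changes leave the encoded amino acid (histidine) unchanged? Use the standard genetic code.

1

Position 1: none → 0 synonymous.
Position 2: none → 0 synonymous.
Position 3: CAC → 1 synonymous.
Total: 0 + 0 + 1 = 1.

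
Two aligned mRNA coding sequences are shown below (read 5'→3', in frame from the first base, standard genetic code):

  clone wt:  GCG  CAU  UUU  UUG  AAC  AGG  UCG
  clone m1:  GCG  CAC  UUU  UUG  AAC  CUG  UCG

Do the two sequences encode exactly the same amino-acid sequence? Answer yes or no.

no

Codon 1: GCG Ala / GCG Ala — identical.
Codon 2: CAU His / CAC His — synonymous.
Codon 3: UUU Phe / UUU Phe — identical.
Codon 4: UUG Leu / UUG Leu — identical.
Codon 5: AAC Asn / AAC Asn — identical.
Codon 6: AGG Arg / CUG Leu — nonsynonymous.
Codon 7: UCG Ser / UCG Ser — identical.
Nonsynonymous differences: 1 → different protein.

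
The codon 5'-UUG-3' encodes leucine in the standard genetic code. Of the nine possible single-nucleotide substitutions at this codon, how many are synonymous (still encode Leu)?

Position 1: CUG → 1 synonymous.
Position 2: none → 0 synonymous.
Position 3: UUA → 1 synonymous.
Total: 1 + 0 + 1 = 2.

2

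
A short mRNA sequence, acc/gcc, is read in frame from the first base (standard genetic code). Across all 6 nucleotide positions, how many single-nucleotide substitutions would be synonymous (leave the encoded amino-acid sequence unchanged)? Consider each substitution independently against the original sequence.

Codon 1 (ACC, Thr): 3 synonymous substitutions.
Codon 2 (GCC, Ala): 3 synonymous substitutions.
Total: 3 + 3 = 6.

6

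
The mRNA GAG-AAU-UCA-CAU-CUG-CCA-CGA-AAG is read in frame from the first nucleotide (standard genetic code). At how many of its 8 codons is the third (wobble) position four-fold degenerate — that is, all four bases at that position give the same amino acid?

Codon 1 GAG (Glu): third position 2-fold.
Codon 2 AAU (Asn): third position 2-fold.
Codon 3 UCA (Ser): third position 4-fold.
Codon 4 CAU (His): third position 2-fold.
Codon 5 CUG (Leu): third position 4-fold.
Codon 6 CCA (Pro): third position 4-fold.
Codon 7 CGA (Arg): third position 4-fold.
Codon 8 AAG (Lys): third position 2-fold.
Four-fold degenerate third positions: 4.

4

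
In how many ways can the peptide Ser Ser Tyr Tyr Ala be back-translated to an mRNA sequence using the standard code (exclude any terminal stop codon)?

576

Ser: 6 codons.
Ser: 6 codons.
Tyr: 2 codons.
Tyr: 2 codons.
Ala: 4 codons.
6 × 6 × 2 × 2 × 4 = 576.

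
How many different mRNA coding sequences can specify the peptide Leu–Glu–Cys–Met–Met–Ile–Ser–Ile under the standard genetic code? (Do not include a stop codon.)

1296

Leu: 6 codons.
Glu: 2 codons.
Cys: 2 codons.
Met: 1 codon.
Met: 1 codon.
Ile: 3 codons.
Ser: 6 codons.
Ile: 3 codons.
6 × 2 × 2 × 1 × 1 × 3 × 6 × 3 = 1296.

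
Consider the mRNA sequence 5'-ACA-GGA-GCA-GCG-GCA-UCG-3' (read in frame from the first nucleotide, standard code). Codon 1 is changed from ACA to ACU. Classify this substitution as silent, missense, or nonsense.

silent

Position 3 falls in codon 1: ACA → Thr.
After the substitution the codon is ACU → Thr.
Both encode Thr, so the change is synonymous.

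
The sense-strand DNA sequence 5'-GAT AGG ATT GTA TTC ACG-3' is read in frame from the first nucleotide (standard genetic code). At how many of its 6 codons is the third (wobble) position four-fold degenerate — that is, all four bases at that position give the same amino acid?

Codon 1 GAT (Asp): third position 2-fold.
Codon 2 AGG (Arg): third position 2-fold.
Codon 3 ATT (Ile): third position 3-fold.
Codon 4 GTA (Val): third position 4-fold.
Codon 5 TTC (Phe): third position 2-fold.
Codon 6 ACG (Thr): third position 4-fold.
Four-fold degenerate third positions: 2.

2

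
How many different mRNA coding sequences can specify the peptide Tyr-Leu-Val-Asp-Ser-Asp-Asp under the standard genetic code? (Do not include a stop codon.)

Tyr: 2 codons.
Leu: 6 codons.
Val: 4 codons.
Asp: 2 codons.
Ser: 6 codons.
Asp: 2 codons.
Asp: 2 codons.
2 × 6 × 4 × 2 × 6 × 2 × 2 = 2304.

2304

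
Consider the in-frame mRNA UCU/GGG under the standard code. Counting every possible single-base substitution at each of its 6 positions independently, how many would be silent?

Codon 1 (UCU, Ser): 3 synonymous substitutions.
Codon 2 (GGG, Gly): 3 synonymous substitutions.
Total: 3 + 3 = 6.

6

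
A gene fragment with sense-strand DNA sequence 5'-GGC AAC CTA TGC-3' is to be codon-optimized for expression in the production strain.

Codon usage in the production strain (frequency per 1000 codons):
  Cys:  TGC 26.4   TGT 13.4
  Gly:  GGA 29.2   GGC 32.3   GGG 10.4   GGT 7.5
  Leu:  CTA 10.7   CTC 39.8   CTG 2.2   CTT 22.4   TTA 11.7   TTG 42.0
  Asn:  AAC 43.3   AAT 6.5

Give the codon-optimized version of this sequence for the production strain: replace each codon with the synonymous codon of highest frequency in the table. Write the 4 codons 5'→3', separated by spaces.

Codon 1 (Gly): best is GGC at 32.3.
Codon 2 (Asn): best is AAC at 43.3.
Codon 3 (Leu): best is TTG at 42.0.
Codon 4 (Cys): best is TGC at 26.4.

GGC AAC TTG TGC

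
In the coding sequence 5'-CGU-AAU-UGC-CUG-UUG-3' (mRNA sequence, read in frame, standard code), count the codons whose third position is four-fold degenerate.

2

Codon 1 CGU (Arg): third position 4-fold.
Codon 2 AAU (Asn): third position 2-fold.
Codon 3 UGC (Cys): third position 2-fold.
Codon 4 CUG (Leu): third position 4-fold.
Codon 5 UUG (Leu): third position 2-fold.
Four-fold degenerate third positions: 2.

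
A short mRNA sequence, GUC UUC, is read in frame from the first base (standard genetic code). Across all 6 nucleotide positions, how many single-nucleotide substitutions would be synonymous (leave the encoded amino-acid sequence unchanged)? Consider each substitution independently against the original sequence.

Codon 1 (GUC, Val): 3 synonymous substitutions.
Codon 2 (UUC, Phe): 1 synonymous substitution.
Total: 3 + 1 = 4.

4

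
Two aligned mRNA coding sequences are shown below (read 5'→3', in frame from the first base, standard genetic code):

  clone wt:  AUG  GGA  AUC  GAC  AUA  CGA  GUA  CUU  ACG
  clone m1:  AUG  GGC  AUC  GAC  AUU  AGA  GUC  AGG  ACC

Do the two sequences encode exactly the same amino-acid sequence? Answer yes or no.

no

Codon 1: AUG Met / AUG Met — identical.
Codon 2: GGA Gly / GGC Gly — synonymous.
Codon 3: AUC Ile / AUC Ile — identical.
Codon 4: GAC Asp / GAC Asp — identical.
Codon 5: AUA Ile / AUU Ile — synonymous.
Codon 6: CGA Arg / AGA Arg — synonymous.
Codon 7: GUA Val / GUC Val — synonymous.
Codon 8: CUU Leu / AGG Arg — nonsynonymous.
Codon 9: ACG Thr / ACC Thr — synonymous.
Nonsynonymous differences: 1 → different protein.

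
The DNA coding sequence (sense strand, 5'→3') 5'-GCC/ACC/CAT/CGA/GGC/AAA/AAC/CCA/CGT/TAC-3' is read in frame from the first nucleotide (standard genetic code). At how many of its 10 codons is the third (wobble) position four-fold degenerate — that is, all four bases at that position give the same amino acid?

6

Codon 1 GCC (Ala): third position 4-fold.
Codon 2 ACC (Thr): third position 4-fold.
Codon 3 CAT (His): third position 2-fold.
Codon 4 CGA (Arg): third position 4-fold.
Codon 5 GGC (Gly): third position 4-fold.
Codon 6 AAA (Lys): third position 2-fold.
Codon 7 AAC (Asn): third position 2-fold.
Codon 8 CCA (Pro): third position 4-fold.
Codon 9 CGT (Arg): third position 4-fold.
Codon 10 TAC (Tyr): third position 2-fold.
Four-fold degenerate third positions: 6.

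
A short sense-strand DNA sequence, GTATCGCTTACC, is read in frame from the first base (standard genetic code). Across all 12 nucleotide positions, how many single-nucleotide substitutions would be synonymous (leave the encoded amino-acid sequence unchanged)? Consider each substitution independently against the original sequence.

12

Codon 1 (GTA, Val): 3 synonymous substitutions.
Codon 2 (TCG, Ser): 3 synonymous substitutions.
Codon 3 (CTT, Leu): 3 synonymous substitutions.
Codon 4 (ACC, Thr): 3 synonymous substitutions.
Total: 3 + 3 + 3 + 3 = 12.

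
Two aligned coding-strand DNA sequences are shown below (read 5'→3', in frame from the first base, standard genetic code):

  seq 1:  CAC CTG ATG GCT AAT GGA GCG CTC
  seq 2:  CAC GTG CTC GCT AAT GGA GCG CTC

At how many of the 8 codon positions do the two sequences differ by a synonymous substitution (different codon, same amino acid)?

0

Codon 1: CAC His / CAC His — identical.
Codon 2: CTG Leu / GTG Val — nonsynonymous.
Codon 3: ATG Met / CTC Leu — nonsynonymous.
Codon 4: GCT Ala / GCT Ala — identical.
Codon 5: AAT Asn / AAT Asn — identical.
Codon 6: GGA Gly / GGA Gly — identical.
Codon 7: GCG Ala / GCG Ala — identical.
Codon 8: CTC Leu / CTC Leu — identical.
Synonymous differences: 0.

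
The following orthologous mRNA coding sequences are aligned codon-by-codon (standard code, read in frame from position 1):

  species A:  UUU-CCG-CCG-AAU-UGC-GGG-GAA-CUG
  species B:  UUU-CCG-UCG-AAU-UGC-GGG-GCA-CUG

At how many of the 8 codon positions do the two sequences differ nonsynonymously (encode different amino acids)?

Codon 1: UUU Phe / UUU Phe — identical.
Codon 2: CCG Pro / CCG Pro — identical.
Codon 3: CCG Pro / UCG Ser — nonsynonymous.
Codon 4: AAU Asn / AAU Asn — identical.
Codon 5: UGC Cys / UGC Cys — identical.
Codon 6: GGG Gly / GGG Gly — identical.
Codon 7: GAA Glu / GCA Ala — nonsynonymous.
Codon 8: CUG Leu / CUG Leu — identical.
Nonsynonymous differences: 2.

2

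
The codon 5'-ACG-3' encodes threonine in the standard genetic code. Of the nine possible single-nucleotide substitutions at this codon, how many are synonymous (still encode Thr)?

3

Position 1: none → 0 synonymous.
Position 2: none → 0 synonymous.
Position 3: ACU, ACC, ACA → 3 synonymous.
Total: 0 + 0 + 3 = 3.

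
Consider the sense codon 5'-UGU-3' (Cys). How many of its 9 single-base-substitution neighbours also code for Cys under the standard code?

1

Position 1: none → 0 synonymous.
Position 2: none → 0 synonymous.
Position 3: UGC → 1 synonymous.
Total: 0 + 0 + 1 = 1.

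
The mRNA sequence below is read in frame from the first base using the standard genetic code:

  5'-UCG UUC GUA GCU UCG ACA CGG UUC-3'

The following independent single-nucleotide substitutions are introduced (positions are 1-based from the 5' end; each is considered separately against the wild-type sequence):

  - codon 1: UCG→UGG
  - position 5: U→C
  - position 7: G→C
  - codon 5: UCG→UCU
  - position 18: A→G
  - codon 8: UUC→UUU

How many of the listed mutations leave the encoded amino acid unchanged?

Codon 1: UCG (Ser) → UGG (Trp) — missense.
Codon 2: UUC (Phe) → UCC (Ser) — missense.
Codon 3: GUA (Val) → CUA (Leu) — missense.
Codon 5: UCG (Ser) → UCU (Ser) — synonymous.
Codon 6: ACA (Thr) → ACG (Thr) — synonymous.
Codon 8: UUC (Phe) → UUU (Phe) — synonymous.
Synonymous: 3 of 6.

3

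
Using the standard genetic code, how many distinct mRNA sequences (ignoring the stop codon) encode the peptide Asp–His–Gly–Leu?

Asp: 2 codons.
His: 2 codons.
Gly: 4 codons.
Leu: 6 codons.
2 × 2 × 4 × 6 = 96.

96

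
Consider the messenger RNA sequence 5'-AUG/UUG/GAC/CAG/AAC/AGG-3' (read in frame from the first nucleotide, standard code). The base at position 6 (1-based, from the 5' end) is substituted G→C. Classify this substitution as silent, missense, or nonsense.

Position 6 falls in codon 2: UUG → Leu.
After the substitution the codon is UUC → Phe.
Leu ≠ Phe, so this is a missense mutation.

missense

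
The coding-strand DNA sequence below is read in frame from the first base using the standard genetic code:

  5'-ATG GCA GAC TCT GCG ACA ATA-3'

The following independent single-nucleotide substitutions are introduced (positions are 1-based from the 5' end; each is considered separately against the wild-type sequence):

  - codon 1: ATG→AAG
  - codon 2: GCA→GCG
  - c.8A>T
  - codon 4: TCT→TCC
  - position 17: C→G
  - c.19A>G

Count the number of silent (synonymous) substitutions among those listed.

2

Codon 1: ATG (Met) → AAG (Lys) — missense.
Codon 2: GCA (Ala) → GCG (Ala) — synonymous.
Codon 3: GAC (Asp) → GTC (Val) — missense.
Codon 4: TCT (Ser) → TCC (Ser) — synonymous.
Codon 6: ACA (Thr) → AGA (Arg) — missense.
Codon 7: ATA (Ile) → GTA (Val) — missense.
Synonymous: 2 of 6.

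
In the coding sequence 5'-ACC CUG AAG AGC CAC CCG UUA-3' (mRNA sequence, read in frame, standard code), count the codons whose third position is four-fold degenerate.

3

Codon 1 ACC (Thr): third position 4-fold.
Codon 2 CUG (Leu): third position 4-fold.
Codon 3 AAG (Lys): third position 2-fold.
Codon 4 AGC (Ser): third position 2-fold.
Codon 5 CAC (His): third position 2-fold.
Codon 6 CCG (Pro): third position 4-fold.
Codon 7 UUA (Leu): third position 2-fold.
Four-fold degenerate third positions: 3.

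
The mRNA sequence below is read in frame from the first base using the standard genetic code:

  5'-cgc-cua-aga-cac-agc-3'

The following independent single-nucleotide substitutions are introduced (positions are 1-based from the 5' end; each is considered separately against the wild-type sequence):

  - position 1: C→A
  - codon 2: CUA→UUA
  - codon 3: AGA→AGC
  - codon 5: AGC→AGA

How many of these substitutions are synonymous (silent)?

1

Codon 1: CGC (Arg) → AGC (Ser) — missense.
Codon 2: CUA (Leu) → UUA (Leu) — synonymous.
Codon 3: AGA (Arg) → AGC (Ser) — missense.
Codon 5: AGC (Ser) → AGA (Arg) — missense.
Synonymous: 1 of 4.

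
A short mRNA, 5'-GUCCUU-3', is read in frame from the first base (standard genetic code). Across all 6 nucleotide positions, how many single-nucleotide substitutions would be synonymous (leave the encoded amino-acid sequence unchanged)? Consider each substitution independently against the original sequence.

6

Codon 1 (GUC, Val): 3 synonymous substitutions.
Codon 2 (CUU, Leu): 3 synonymous substitutions.
Total: 3 + 3 = 6.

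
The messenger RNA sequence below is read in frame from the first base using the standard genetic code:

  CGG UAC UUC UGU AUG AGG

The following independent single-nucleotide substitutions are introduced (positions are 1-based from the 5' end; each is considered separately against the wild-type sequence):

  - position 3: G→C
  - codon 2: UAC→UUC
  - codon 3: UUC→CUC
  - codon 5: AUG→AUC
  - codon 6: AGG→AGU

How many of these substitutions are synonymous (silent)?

Codon 1: CGG (Arg) → CGC (Arg) — synonymous.
Codon 2: UAC (Tyr) → UUC (Phe) — missense.
Codon 3: UUC (Phe) → CUC (Leu) — missense.
Codon 5: AUG (Met) → AUC (Ile) — missense.
Codon 6: AGG (Arg) → AGU (Ser) — missense.
Synonymous: 1 of 5.

1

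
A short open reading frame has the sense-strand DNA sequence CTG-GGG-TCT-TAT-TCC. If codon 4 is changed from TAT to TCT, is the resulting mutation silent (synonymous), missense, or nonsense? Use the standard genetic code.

Position 11 falls in codon 4: TAT → Tyr.
After the substitution the codon is TCT → Ser.
Tyr ≠ Ser, so this is a missense mutation.

missense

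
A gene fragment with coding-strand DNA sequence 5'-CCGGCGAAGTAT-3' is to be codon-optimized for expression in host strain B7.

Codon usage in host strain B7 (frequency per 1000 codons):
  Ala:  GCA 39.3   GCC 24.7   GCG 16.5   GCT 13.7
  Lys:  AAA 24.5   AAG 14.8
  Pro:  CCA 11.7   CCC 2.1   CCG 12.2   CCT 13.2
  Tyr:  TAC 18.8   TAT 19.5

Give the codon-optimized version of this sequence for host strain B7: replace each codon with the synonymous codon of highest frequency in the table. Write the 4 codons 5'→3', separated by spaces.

CCT GCA AAA TAT

Codon 1 (Pro): best is CCT at 13.2.
Codon 2 (Ala): best is GCA at 39.3.
Codon 3 (Lys): best is AAA at 24.5.
Codon 4 (Tyr): best is TAT at 19.5.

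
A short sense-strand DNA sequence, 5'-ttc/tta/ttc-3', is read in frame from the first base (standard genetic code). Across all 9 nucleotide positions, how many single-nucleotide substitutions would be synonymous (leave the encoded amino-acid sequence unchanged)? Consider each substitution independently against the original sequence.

Codon 1 (TTC, Phe): 1 synonymous substitution.
Codon 2 (TTA, Leu): 2 synonymous substitutions.
Codon 3 (TTC, Phe): 1 synonymous substitution.
Total: 1 + 2 + 1 = 4.

4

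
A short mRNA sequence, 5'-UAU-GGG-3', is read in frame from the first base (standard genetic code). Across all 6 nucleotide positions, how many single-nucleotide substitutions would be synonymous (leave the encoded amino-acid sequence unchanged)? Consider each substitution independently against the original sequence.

Codon 1 (UAU, Tyr): 1 synonymous substitution.
Codon 2 (GGG, Gly): 3 synonymous substitutions.
Total: 1 + 3 = 4.

4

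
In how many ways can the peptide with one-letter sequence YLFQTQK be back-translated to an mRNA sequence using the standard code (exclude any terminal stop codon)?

Tyr: 2 codons.
Leu: 6 codons.
Phe: 2 codons.
Gln: 2 codons.
Thr: 4 codons.
Gln: 2 codons.
Lys: 2 codons.
2 × 6 × 2 × 2 × 4 × 2 × 2 = 768.

768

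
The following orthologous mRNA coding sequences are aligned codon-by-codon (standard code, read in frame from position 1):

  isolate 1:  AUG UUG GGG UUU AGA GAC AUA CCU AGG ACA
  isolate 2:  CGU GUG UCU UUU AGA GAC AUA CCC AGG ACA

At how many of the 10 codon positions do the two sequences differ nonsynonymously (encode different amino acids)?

3

Codon 1: AUG Met / CGU Arg — nonsynonymous.
Codon 2: UUG Leu / GUG Val — nonsynonymous.
Codon 3: GGG Gly / UCU Ser — nonsynonymous.
Codon 4: UUU Phe / UUU Phe — identical.
Codon 5: AGA Arg / AGA Arg — identical.
Codon 6: GAC Asp / GAC Asp — identical.
Codon 7: AUA Ile / AUA Ile — identical.
Codon 8: CCU Pro / CCC Pro — synonymous.
Codon 9: AGG Arg / AGG Arg — identical.
Codon 10: ACA Thr / ACA Thr — identical.
Nonsynonymous differences: 3.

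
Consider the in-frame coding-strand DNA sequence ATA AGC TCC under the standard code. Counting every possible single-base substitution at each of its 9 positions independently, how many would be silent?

6

Codon 1 (ATA, Ile): 2 synonymous substitutions.
Codon 2 (AGC, Ser): 1 synonymous substitution.
Codon 3 (TCC, Ser): 3 synonymous substitutions.
Total: 2 + 1 + 3 = 6.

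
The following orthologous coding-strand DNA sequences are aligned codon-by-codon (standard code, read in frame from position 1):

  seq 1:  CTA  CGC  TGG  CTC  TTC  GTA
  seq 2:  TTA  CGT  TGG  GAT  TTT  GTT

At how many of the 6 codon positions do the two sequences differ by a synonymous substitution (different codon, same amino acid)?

Codon 1: CTA Leu / TTA Leu — synonymous.
Codon 2: CGC Arg / CGT Arg — synonymous.
Codon 3: TGG Trp / TGG Trp — identical.
Codon 4: CTC Leu / GAT Asp — nonsynonymous.
Codon 5: TTC Phe / TTT Phe — synonymous.
Codon 6: GTA Val / GTT Val — synonymous.
Synonymous differences: 4.

4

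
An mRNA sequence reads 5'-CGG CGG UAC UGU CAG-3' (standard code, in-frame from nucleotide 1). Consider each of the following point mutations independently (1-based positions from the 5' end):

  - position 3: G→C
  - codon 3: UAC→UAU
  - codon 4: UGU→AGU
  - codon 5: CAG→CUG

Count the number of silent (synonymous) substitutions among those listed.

Codon 1: CGG (Arg) → CGC (Arg) — synonymous.
Codon 3: UAC (Tyr) → UAU (Tyr) — synonymous.
Codon 4: UGU (Cys) → AGU (Ser) — missense.
Codon 5: CAG (Gln) → CUG (Leu) — missense.
Synonymous: 2 of 4.

2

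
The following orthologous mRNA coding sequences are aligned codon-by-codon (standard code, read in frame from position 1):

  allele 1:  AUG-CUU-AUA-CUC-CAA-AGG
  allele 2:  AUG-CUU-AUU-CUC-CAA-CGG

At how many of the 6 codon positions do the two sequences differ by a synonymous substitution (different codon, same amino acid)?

2

Codon 1: AUG Met / AUG Met — identical.
Codon 2: CUU Leu / CUU Leu — identical.
Codon 3: AUA Ile / AUU Ile — synonymous.
Codon 4: CUC Leu / CUC Leu — identical.
Codon 5: CAA Gln / CAA Gln — identical.
Codon 6: AGG Arg / CGG Arg — synonymous.
Synonymous differences: 2.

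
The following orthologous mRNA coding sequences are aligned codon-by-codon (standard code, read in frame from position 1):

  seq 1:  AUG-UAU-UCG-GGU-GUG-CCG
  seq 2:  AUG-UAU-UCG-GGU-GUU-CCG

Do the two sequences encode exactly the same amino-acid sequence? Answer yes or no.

yes

Codon 1: AUG Met / AUG Met — identical.
Codon 2: UAU Tyr / UAU Tyr — identical.
Codon 3: UCG Ser / UCG Ser — identical.
Codon 4: GGU Gly / GGU Gly — identical.
Codon 5: GUG Val / GUU Val — synonymous.
Codon 6: CCG Pro / CCG Pro — identical.
Nonsynonymous differences: 0 → same protein.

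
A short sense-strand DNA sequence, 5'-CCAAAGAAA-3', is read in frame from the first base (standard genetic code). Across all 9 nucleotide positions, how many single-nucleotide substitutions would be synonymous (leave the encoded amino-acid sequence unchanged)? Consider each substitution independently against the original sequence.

Codon 1 (CCA, Pro): 3 synonymous substitutions.
Codon 2 (AAG, Lys): 1 synonymous substitution.
Codon 3 (AAA, Lys): 1 synonymous substitution.
Total: 3 + 1 + 1 = 5.

5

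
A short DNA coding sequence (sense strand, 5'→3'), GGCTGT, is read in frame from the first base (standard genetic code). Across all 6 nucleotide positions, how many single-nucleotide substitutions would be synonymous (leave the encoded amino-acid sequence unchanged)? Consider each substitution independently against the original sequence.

4

Codon 1 (GGC, Gly): 3 synonymous substitutions.
Codon 2 (TGT, Cys): 1 synonymous substitution.
Total: 3 + 1 = 4.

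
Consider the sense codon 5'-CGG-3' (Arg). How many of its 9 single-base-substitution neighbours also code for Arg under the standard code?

Position 1: AGG → 1 synonymous.
Position 2: none → 0 synonymous.
Position 3: CGT, CGC, CGA → 3 synonymous.
Total: 1 + 0 + 3 = 4.

4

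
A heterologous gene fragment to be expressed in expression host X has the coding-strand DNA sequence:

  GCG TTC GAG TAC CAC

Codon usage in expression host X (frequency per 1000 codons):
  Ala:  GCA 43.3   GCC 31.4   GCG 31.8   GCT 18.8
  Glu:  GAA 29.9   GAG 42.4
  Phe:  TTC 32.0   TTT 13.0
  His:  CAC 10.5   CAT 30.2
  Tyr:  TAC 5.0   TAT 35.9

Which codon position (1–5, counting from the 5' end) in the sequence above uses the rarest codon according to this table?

Codon 1 GCG (Ala): 31.8 per 1000.
Codon 2 TTC (Phe): 32.0 per 1000.
Codon 3 GAG (Glu): 42.4 per 1000.
Codon 4 TAC (Tyr): 5.0 per 1000.
Codon 5 CAC (His): 10.5 per 1000.
Lowest frequency is 5.0 at codon 4.

4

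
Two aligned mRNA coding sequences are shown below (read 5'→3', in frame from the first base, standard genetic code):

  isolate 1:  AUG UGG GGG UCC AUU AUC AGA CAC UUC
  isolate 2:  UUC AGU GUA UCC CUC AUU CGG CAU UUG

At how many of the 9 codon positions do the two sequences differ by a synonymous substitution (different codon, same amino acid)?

3

Codon 1: AUG Met / UUC Phe — nonsynonymous.
Codon 2: UGG Trp / AGU Ser — nonsynonymous.
Codon 3: GGG Gly / GUA Val — nonsynonymous.
Codon 4: UCC Ser / UCC Ser — identical.
Codon 5: AUU Ile / CUC Leu — nonsynonymous.
Codon 6: AUC Ile / AUU Ile — synonymous.
Codon 7: AGA Arg / CGG Arg — synonymous.
Codon 8: CAC His / CAU His — synonymous.
Codon 9: UUC Phe / UUG Leu — nonsynonymous.
Synonymous differences: 3.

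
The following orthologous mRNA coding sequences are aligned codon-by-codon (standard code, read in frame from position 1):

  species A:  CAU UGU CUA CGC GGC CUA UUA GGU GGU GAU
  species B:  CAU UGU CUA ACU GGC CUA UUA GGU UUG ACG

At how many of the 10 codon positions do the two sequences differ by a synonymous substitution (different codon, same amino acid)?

0

Codon 1: CAU His / CAU His — identical.
Codon 2: UGU Cys / UGU Cys — identical.
Codon 3: CUA Leu / CUA Leu — identical.
Codon 4: CGC Arg / ACU Thr — nonsynonymous.
Codon 5: GGC Gly / GGC Gly — identical.
Codon 6: CUA Leu / CUA Leu — identical.
Codon 7: UUA Leu / UUA Leu — identical.
Codon 8: GGU Gly / GGU Gly — identical.
Codon 9: GGU Gly / UUG Leu — nonsynonymous.
Codon 10: GAU Asp / ACG Thr — nonsynonymous.
Synonymous differences: 0.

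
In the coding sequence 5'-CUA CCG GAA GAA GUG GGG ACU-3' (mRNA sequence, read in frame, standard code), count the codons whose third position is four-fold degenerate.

5

Codon 1 CUA (Leu): third position 4-fold.
Codon 2 CCG (Pro): third position 4-fold.
Codon 3 GAA (Glu): third position 2-fold.
Codon 4 GAA (Glu): third position 2-fold.
Codon 5 GUG (Val): third position 4-fold.
Codon 6 GGG (Gly): third position 4-fold.
Codon 7 ACU (Thr): third position 4-fold.
Four-fold degenerate third positions: 5.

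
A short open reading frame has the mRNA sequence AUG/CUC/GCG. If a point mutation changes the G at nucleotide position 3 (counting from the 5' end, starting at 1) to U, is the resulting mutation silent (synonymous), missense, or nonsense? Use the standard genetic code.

missense

Position 3 falls in codon 1: AUG → Met.
After the substitution the codon is AUU → Ile.
Met ≠ Ile, so this is a missense mutation.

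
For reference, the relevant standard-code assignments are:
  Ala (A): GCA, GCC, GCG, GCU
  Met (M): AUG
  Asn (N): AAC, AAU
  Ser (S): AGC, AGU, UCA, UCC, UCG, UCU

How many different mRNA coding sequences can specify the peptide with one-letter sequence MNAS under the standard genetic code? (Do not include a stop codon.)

48

Met: 1 codon.
Asn: 2 codons.
Ala: 4 codons.
Ser: 6 codons.
1 × 2 × 4 × 6 = 48.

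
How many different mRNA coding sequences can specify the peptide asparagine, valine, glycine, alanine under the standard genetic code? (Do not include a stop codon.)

Asn: 2 codons.
Val: 4 codons.
Gly: 4 codons.
Ala: 4 codons.
2 × 4 × 4 × 4 = 128.

128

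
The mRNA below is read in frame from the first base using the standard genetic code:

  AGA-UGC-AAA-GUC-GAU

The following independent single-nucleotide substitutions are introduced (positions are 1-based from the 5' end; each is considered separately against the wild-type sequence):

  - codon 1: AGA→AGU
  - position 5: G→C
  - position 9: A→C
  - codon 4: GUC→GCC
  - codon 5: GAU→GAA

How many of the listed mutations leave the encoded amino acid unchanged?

Codon 1: AGA (Arg) → AGU (Ser) — missense.
Codon 2: UGC (Cys) → UCC (Ser) — missense.
Codon 3: AAA (Lys) → AAC (Asn) — missense.
Codon 4: GUC (Val) → GCC (Ala) — missense.
Codon 5: GAU (Asp) → GAA (Glu) — missense.
Synonymous: 0 of 5.

0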